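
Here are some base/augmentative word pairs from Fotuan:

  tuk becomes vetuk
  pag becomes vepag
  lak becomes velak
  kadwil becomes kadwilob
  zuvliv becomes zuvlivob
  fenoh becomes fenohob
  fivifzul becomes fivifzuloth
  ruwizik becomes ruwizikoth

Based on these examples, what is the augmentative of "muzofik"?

kadwil and fivifzul both end in -l yet inflect differently (kadwilob, fivifzuloth), so the final letter is not what conditions the rule; the number of vowels is.
"muzofik" has 3 vowels. The stems with 3 vowels (fivifzul → fivifzuloth, ruwizik → ruwizikoth) add -oth.
The other patterns: stems with 1 vowel add the prefix ve-; stems with 2 vowels add -ob.
So muzofik → muzofikoth.

muzofikoth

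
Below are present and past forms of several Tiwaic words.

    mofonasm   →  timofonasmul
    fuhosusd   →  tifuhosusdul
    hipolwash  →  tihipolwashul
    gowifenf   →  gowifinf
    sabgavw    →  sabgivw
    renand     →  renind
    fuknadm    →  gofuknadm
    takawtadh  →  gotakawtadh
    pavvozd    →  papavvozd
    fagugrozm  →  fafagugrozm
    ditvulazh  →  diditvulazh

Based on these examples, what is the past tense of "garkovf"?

fuhosusd and renand both end in -d yet inflect differently (tifuhosusdul, renind), so the final letter is not what conditions the rule; the second-to-last letter is.
"garkovf" has second-to-last letter 'v'. The one such stem in the data (sabgavw → sabgivw) changes the last vowel to 'i' (as do gowifenf, renand), so the same rule applies.
So garkovf → garkivf.

garkivf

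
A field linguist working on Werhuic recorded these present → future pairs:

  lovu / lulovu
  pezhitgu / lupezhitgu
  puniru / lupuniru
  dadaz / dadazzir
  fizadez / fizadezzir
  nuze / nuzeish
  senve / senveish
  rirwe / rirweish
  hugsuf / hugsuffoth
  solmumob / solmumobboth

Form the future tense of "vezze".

fizadez and nuze both have last vowel 'e' yet inflect differently (fizadezzir, nuzeish), so the last vowel is not what conditions the rule; the final letter is.
"vezze" ends in -e. The stems ending in -e (nuze → nuzeish, senve → senveish, rirwe → rirweish) add -ish.
The other patterns: stems ending in -u add the prefix lu-; stems ending in -z double the final consonant and add -ir; stems ending in -b or -f double the final consonant and add -oth.
So vezze → vezzeish.

vezzeish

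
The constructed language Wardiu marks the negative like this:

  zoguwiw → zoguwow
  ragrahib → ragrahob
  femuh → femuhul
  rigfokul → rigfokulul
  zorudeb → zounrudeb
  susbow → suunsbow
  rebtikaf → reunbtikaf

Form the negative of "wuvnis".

wuvnos

ragrahib and zorudeb both end in -b yet inflect differently (ragrahob, zounrudeb), so the final letter is not what conditions the rule; the last vowel is.
"wuvnis" has last vowel 'i'. The stems whose last vowel is 'i' (zoguwiw → zoguwow, ragrahib → ragrahob) change the last vowel to 'o'.
So wuvnis → wuvnos.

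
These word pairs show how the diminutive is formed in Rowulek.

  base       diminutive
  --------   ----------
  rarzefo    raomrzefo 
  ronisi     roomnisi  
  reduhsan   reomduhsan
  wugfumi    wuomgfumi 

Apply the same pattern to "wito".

wiomto

Every pair shown (rarzefo → raomrzefo, ronisi → roomnisi, reduhsan → reomduhsan, …) follows the same rule: insert -om- after the first vowel.
So wito → wiomto.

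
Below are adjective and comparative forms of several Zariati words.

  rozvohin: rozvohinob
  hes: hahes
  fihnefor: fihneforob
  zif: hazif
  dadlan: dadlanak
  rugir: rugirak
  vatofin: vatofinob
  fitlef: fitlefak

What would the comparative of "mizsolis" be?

zif and fitlef both end in -f yet inflect differently (hazif, fitlefak), so the final letter is not what conditions the rule; the number of vowels is.
"mizsolis" has 3 vowels. The stems with 3 vowels (fihnefor → fihneforob, rozvohin → rozvohinob, vatofin → vatofinob) add -ob.
So mizsolis → mizsolisob.

mizsolisob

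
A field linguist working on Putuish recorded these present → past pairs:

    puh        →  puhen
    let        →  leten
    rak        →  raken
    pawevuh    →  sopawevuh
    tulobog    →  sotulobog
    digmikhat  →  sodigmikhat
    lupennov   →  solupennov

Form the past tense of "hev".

puh and pawevuh both end in -h yet inflect differently (puhen, sopawevuh), so the final letter is not what conditions the rule; the number of vowels is.
"hev" has 1 vowel. The stems with 1 vowel (rak → raken, let → leten, puh → puhen) add -en.
The other pattern: stems with 3 vowels add the prefix so-.
So hev → heven.

heven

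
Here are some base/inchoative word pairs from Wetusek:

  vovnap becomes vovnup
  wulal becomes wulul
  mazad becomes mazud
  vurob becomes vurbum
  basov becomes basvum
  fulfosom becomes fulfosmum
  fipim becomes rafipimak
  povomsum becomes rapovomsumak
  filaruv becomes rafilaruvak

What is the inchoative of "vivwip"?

"vivwip" has last vowel 'i'. The one such stem in the data (fipim → rafipimak) adds ra- … -ak around the stem, so the same rule applies.
So vivwip → ravivwipak.

ravivwipak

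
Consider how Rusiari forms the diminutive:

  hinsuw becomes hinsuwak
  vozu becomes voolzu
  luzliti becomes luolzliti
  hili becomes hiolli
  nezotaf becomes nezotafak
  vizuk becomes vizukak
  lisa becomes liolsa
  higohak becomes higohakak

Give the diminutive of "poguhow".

poguhowak

hinsuw and vozu both have last vowel 'u' yet inflect differently (hinsuwak, voolzu), so the last vowel is not what conditions the rule; whether the stem ends in a vowel or a consonant is.
"poguhow" ends in a consonant. The stems ending in a consonant (higohak → higohakak, nezotaf → nezotafak, hinsuw → hinsuwak) add -ak.
So poguhow → poguhowak.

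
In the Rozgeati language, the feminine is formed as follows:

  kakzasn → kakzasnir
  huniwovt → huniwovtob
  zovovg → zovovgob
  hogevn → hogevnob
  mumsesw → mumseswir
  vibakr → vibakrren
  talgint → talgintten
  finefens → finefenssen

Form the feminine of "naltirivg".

talgint and huniwovt both end in -t yet inflect differently (talgintten, huniwovtob), so the final letter is not what conditions the rule; the second-to-last letter is.
"naltirivg" has second-to-last letter 'v'. The stems whose second-to-last letter is 'v' (huniwovt → huniwovtob, zovovg → zovovgob, hogevn → hogevnob) add -ob.
So naltirivg → naltirivgob.

naltirivgob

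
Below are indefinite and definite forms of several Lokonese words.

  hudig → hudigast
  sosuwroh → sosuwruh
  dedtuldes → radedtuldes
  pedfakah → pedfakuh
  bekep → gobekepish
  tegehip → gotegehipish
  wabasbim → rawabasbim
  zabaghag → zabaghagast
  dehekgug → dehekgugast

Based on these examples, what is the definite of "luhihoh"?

luhihuh

zabaghag and pedfakah both have last vowel 'a' yet inflect differently (zabaghagast, pedfakuh), so the last vowel is not what conditions the rule; the final letter is.
"luhihoh" ends in -h. The stems ending in -h (sosuwroh → sosuwruh, pedfakah → pedfakuh) change the last vowel to 'u'.
The other patterns: stems ending in -g add -ast; stems ending in -m or -s add the prefix ra-; stems ending in -p add go- … -ish around the stem.
So luhihoh → luhihuh.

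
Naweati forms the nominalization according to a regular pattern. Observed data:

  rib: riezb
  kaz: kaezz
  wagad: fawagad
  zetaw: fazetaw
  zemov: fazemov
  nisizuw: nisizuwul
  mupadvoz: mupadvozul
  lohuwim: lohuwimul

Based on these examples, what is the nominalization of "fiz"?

"fiz" has 1 vowel. The stems with 1 vowel (rib → riezb, kaz → kaezz) insert -ez- after the first vowel.
The other patterns: stems with 2 vowels add the prefix fa-; stems with 3 vowels add -ul.
So fiz → fiezz.

fiezz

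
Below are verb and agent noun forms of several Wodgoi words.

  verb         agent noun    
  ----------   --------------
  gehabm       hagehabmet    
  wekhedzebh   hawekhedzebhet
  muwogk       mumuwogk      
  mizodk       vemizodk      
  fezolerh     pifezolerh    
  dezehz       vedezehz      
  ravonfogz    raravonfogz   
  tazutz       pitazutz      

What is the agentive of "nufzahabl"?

muwogk and mizodk both end in -k yet inflect differently (mumuwogk, vemizodk), so the final letter is not what conditions the rule; the second-to-last letter is.
"nufzahabl" has second-to-last letter 'b'. The stems whose second-to-last letter is 'b' (gehabm → hagehabmet, wekhedzebh → hawekhedzebhet) add ha- … -et around the stem.
The other patterns: stems whose second-to-last letter is 'g' repeat the first consonant+vowel as a prefix; stems whose second-to-last letter is 'd' or 'h' add the prefix ve-; stems whose second-to-last letter is 'r' or 't' add the prefix pi-.
So nufzahabl → hanufzahablet.

hanufzahablet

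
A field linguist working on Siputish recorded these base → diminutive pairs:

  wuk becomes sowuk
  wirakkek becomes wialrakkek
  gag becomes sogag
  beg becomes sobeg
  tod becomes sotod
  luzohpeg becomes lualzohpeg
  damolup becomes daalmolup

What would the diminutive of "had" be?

luzohpeg and beg both end in -g yet inflect differently (lualzohpeg, sobeg), so the final letter is not what conditions the rule; the number of vowels is.
"had" has 1 vowel. The stems with 1 vowel (beg → sobeg, gag → sogag, wuk → sowuk) add the prefix so-.
So had → sohad.

sohad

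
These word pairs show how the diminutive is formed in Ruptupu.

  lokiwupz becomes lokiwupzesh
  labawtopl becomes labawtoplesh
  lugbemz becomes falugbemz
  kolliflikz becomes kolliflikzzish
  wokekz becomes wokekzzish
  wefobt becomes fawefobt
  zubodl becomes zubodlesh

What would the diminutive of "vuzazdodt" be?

vuzazdodtesh

"vuzazdodt" has second-to-last letter 'd'. The one such stem in the data (zubodl → zubodlesh) adds -esh, so the same rule applies.
The other patterns: stems whose second-to-last letter is 'k' double the final consonant and add -ish; stems whose second-to-last letter is 'b' or 'm' add the prefix fa-.
So vuzazdodt → vuzazdodtesh.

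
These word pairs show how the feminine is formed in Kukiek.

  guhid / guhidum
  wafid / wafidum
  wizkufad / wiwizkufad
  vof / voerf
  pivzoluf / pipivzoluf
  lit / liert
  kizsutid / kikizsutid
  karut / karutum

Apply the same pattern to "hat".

lit and karut both end in -t yet inflect differently (liert, karutum), so the final letter is not what conditions the rule; the number of vowels is.
"hat" has 1 vowel. The stems with 1 vowel (lit → liert, vof → voerf) insert -er- after the first vowel.
The other patterns: stems with 2 vowels add -um; stems with 3 vowels repeat the first consonant+vowel as a prefix.
So hat → haert.

haert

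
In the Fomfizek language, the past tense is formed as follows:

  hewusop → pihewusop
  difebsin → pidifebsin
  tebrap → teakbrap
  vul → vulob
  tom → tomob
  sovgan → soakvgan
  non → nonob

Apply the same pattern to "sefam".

"sefam" has 2 vowels. The stems with 2 vowels (tebrap → teakbrap, sovgan → soakvgan) insert -ak- after the first vowel.
The other patterns: stems with 1 vowel add -ob; stems with 3 vowels add the prefix pi-.
So sefam → seakfam.

seakfam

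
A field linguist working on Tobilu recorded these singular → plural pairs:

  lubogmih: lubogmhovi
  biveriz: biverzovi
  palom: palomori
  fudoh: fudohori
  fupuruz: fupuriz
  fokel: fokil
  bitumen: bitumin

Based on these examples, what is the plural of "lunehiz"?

lunehzovi

lubogmih and fudoh both end in -h yet inflect differently (lubogmhovi, fudohori), so the final letter is not what conditions the rule; the last vowel is.
"lunehiz" has last vowel 'i'. The stems whose last vowel is 'i' (lubogmih → lubogmhovi, biveriz → biverzovi) delete the last vowel and add -ovi.
So lunehiz → lunehzovi.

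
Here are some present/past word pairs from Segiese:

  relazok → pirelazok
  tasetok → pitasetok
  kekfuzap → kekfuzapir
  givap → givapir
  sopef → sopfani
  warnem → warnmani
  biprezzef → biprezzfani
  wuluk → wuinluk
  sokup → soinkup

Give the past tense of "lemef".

relazok and wuluk both end in -k yet inflect differently (pirelazok, wuinluk), so the final letter is not what conditions the rule; the last vowel is.
"lemef" has last vowel 'e'. The stems whose last vowel is 'e' (sopef → sopfani, warnem → warnmani, biprezzef → biprezzfani) delete the last vowel and add -ani.
The other patterns: stems whose last vowel is 'o' add the prefix pi-; stems whose last vowel is 'a' add -ir; stems whose last vowel is 'u' insert -in- after the first vowel.
So lemef → lemfani.

lemfani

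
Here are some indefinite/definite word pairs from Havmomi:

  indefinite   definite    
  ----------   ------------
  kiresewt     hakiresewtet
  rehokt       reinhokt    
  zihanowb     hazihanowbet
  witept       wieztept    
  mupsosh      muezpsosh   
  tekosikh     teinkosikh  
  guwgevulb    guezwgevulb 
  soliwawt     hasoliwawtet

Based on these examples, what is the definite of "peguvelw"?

rehokt and soliwawt both end in -t yet inflect differently (reinhokt, hasoliwawtet), so the final letter is not what conditions the rule; the second-to-last letter is.
"peguvelw" has second-to-last letter 'l'. The one such stem in the data (guwgevulb → guezwgevulb) inserts -ez- after the first vowel (as do witept, mupsosh), so the same rule applies.
So peguvelw → peezguvelw.

peezguvelw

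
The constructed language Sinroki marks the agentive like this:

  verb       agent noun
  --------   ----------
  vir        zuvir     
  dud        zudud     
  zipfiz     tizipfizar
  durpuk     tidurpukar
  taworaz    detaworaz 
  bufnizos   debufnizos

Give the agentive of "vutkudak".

devutkudak

zipfiz and taworaz both end in -z yet inflect differently (tizipfizar, detaworaz), so the final letter is not what conditions the rule; the number of vowels is.
"vutkudak" has 3 vowels. The stems with 3 vowels (taworaz → detaworaz, bufnizos → debufnizos) add the prefix de-.
So vutkudak → devutkudak.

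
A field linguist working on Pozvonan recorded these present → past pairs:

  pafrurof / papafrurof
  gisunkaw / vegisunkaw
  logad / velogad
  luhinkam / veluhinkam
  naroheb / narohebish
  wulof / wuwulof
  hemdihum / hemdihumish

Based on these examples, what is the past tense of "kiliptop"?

kikiliptop

"kiliptop" has last vowel 'o'. The stems whose last vowel is 'o' (pafrurof → papafrurof, wulof → wuwulof) repeat the first consonant+vowel as a prefix.
The other patterns: stems whose last vowel is 'e' or 'u' add -ish; stems whose last vowel is 'a' add the prefix ve-.
So kiliptop → kikiliptop.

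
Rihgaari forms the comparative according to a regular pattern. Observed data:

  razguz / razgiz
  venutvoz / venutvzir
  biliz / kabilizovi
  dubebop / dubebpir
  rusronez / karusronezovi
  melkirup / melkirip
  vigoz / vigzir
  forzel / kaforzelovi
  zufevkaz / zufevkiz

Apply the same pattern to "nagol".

naglir

venutvoz and razguz both end in -z yet inflect differently (venutvzir, razgiz), so the final letter is not what conditions the rule; the last vowel is.
"nagol" has last vowel 'o'. The stems whose last vowel is 'o' (dubebop → dubebpir, venutvoz → venutvzir, vigoz → vigzir) delete the last vowel and add -ir.
So nagol → naglir.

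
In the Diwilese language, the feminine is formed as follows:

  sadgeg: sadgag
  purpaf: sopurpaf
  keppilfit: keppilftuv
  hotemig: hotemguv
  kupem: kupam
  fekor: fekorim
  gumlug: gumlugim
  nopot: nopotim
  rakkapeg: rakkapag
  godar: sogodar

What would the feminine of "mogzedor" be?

rakkapeg and hotemig both end in -g yet inflect differently (rakkapag, hotemguv), so the final letter is not what conditions the rule; the last vowel is.
"mogzedor" has last vowel 'o'. The stems whose last vowel is 'o' (fekor → fekorim, nopot → nopotim) add -im.
So mogzedor → mogzedorim.

mogzedorim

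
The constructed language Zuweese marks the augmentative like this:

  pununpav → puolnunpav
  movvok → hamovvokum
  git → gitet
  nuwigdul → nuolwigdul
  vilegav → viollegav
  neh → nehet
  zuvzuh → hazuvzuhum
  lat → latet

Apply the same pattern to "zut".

zutet

neh and zuvzuh both end in -h yet inflect differently (nehet, hazuvzuhum), so the final letter is not what conditions the rule; the number of vowels is.
"zut" has 1 vowel. The stems with 1 vowel (git → gitet, neh → nehet, lat → latet) add -et.
The other patterns: stems with 2 vowels add ha- … -um around the stem; stems with 3 vowels insert -ol- after the first vowel.
So zut → zutet.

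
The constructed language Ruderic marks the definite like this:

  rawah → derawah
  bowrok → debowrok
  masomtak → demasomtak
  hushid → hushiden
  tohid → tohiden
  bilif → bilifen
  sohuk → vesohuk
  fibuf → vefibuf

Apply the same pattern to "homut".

vehomut

bowrok and sohuk both end in -k yet inflect differently (debowrok, vesohuk), so the final letter is not what conditions the rule; the last vowel is.
"homut" has last vowel 'u'. The stems whose last vowel is 'u' (sohuk → vesohuk, fibuf → vefibuf) add the prefix ve-.
So homut → vehomut.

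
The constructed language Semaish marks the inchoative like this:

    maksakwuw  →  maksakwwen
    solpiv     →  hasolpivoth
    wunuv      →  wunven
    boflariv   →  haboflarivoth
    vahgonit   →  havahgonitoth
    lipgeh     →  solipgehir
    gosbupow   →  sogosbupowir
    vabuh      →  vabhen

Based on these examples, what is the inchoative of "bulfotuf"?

bulfotfen

boflariv and wunuv both end in -v yet inflect differently (haboflarivoth, wunven), so the final letter is not what conditions the rule; the last vowel is.
"bulfotuf" has last vowel 'u'. The stems whose last vowel is 'u' (vabuh → vabhen, wunuv → wunven, maksakwuw → maksakwwen) delete the last vowel and add -en.
The other patterns: stems whose last vowel is 'i' add ha- … -oth around the stem; stems whose last vowel is 'e' or 'o' add so- … -ir around the stem.
So bulfotuf → bulfotfen.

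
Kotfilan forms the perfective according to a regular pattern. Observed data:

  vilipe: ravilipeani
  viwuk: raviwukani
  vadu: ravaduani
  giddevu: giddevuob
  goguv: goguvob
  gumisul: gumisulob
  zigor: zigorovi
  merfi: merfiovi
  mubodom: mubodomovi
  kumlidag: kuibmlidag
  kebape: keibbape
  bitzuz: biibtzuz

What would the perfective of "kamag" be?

vadu and giddevu both end in -u yet inflect differently (ravaduani, giddevuob), so the final letter is not what conditions the rule; the first letter is.
"kamag" begins with k-. The stems beginning with k- (kumlidag → kuibmlidag, kebape → keibbape) insert -ib- after the first vowel.
So kamag → kaibmag.

kaibmag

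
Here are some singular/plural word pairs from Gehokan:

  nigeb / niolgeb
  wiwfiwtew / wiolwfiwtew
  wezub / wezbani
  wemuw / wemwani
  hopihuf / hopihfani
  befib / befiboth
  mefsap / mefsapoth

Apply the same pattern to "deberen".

deolberen

"deberen" has last vowel 'e'. The stems whose last vowel is 'e' (nigeb → niolgeb, wiwfiwtew → wiolwfiwtew) insert -ol- after the first vowel.
So deberen → deolberen.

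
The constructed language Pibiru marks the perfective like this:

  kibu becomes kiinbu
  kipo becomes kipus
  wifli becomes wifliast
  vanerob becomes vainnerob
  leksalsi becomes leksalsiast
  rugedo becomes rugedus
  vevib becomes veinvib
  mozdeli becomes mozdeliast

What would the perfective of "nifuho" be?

nifuhus

"nifuho" ends in -o. The stems ending in -o (kipo → kipus, rugedo → rugedus) drop the final letter and add -us.
So nifuho → nifuhus.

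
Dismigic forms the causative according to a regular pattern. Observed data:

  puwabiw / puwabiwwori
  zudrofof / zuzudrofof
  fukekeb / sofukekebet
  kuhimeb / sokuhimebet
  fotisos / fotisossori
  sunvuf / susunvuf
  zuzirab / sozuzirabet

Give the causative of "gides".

zudrofof and fotisos both have last vowel 'o' yet inflect differently (zuzudrofof, fotisossori), so the last vowel is not what conditions the rule; the final letter is.
"gides" ends in -s. The one such stem in the data (fotisos → fotisossori) doubles the final consonant and adds -ori (as does puwabiw), so the same rule applies.
So gides → gidessori.

gidessori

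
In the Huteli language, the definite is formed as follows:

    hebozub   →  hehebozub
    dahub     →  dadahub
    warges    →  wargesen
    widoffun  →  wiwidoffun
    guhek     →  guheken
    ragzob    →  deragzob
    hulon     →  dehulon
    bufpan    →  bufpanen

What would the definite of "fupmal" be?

"fupmal" has last vowel 'a'. The one such stem in the data (bufpan → bufpanen) adds -en, so the same rule applies.
So fupmal → fupmalen.

fupmalen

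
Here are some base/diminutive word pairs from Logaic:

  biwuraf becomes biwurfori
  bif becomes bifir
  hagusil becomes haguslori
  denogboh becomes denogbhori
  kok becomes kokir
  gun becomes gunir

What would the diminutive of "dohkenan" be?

"dohkenan" has 3 vowels. The stems with 3 vowels (hagusil → haguslori, biwuraf → biwurfori, denogboh → denogbhori) delete the last vowel and add -ori.
So dohkenan → dohkennori.

dohkennori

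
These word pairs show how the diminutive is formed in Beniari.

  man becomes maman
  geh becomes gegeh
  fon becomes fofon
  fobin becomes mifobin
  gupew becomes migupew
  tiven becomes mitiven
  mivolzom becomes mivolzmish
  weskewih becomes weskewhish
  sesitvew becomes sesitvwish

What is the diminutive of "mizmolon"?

"mizmolon" has 3 vowels. The stems with 3 vowels (mivolzom → mivolzmish, weskewih → weskewhish, sesitvew → sesitvwish) delete the last vowel and add -ish.
So mizmolon → mizmolnish.

mizmolnish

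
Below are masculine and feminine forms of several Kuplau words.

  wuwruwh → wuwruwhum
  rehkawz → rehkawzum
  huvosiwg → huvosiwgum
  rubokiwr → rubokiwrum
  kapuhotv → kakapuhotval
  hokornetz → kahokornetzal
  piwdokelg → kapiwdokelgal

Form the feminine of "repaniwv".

repaniwvum

"repaniwv" has second-to-last letter 'w'. The stems whose second-to-last letter is 'w' (wuwruwh → wuwruwhum, rehkawz → rehkawzum, huvosiwg → huvosiwgum) add -um.
The other pattern: stems whose second-to-last letter is 'l' or 't' add ka- … -al around the stem.
So repaniwv → repaniwvum.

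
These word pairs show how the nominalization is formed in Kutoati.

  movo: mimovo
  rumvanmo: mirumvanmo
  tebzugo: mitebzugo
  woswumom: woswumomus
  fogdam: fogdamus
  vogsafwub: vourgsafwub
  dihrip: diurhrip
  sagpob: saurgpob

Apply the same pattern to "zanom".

zanomus

movo and woswumom both have last vowel 'o' yet inflect differently (mimovo, woswumomus), so the last vowel is not what conditions the rule; the final letter is.
"zanom" ends in -m. The stems ending in -m (woswumom → woswumomus, fogdam → fogdamus) add -us.
The other patterns: stems ending in -o add the prefix mi-; stems ending in -b or -p insert -ur- after the first vowel.
So zanom → zanomus.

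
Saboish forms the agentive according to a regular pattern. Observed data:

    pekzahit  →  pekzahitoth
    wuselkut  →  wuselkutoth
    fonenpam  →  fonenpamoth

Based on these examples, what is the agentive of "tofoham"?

Every pair shown (pekzahit → pekzahitoth, wuselkut → wuselkutoth, fonenpam → fonenpamoth) follows the same rule: add -oth.
So tofoham → tofohamoth.

tofohamoth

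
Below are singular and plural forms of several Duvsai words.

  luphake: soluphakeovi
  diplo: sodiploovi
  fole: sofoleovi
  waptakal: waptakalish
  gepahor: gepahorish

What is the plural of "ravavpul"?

ravavpulish

diplo and gepahor both have last vowel 'o' yet inflect differently (sodiploovi, gepahorish), so the last vowel is not what conditions the rule; whether the stem ends in a vowel or a consonant is.
"ravavpul" ends in a consonant. The stems ending in a consonant (waptakal → waptakalish, gepahor → gepahorish) add -ish.
So ravavpul → ravavpulish.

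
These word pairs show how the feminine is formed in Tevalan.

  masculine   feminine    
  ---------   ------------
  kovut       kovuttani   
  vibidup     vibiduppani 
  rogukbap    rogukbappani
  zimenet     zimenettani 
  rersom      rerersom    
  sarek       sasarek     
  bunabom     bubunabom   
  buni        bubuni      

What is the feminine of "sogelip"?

zimenet and sarek both have last vowel 'e' yet inflect differently (zimenettani, sasarek), so the last vowel is not what conditions the rule; the final letter is.
"sogelip" ends in -p. The stems ending in -p (vibidup → vibiduppani, rogukbap → rogukbappani) double the final consonant and add -ani.
So sogelip → sogelippani.

sogelippani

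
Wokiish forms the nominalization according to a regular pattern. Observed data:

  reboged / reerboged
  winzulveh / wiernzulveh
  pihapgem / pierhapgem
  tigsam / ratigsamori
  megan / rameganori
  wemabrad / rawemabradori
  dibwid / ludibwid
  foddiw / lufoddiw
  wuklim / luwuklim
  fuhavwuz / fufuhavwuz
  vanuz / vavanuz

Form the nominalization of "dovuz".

dodovuz

pihapgem and tigsam both end in -m yet inflect differently (pierhapgem, ratigsamori), so the final letter is not what conditions the rule; the last vowel is.
"dovuz" has last vowel 'u'. The stems whose last vowel is 'u' (fuhavwuz → fufuhavwuz, vanuz → vavanuz) repeat the first consonant+vowel as a prefix.
The other patterns: stems whose last vowel is 'e' insert -er- after the first vowel; stems whose last vowel is 'a' add ra- … -ori around the stem; stems whose last vowel is 'i' add the prefix lu-.
So dovuz → dodovuz.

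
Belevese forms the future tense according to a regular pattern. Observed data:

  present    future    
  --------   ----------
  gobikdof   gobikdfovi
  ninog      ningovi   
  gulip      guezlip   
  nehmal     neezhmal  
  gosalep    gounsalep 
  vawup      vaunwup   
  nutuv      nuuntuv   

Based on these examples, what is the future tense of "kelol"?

gulip and gosalep both end in -p yet inflect differently (guezlip, gounsalep), so the final letter is not what conditions the rule; the last vowel is.
"kelol" has last vowel 'o'. The stems whose last vowel is 'o' (gobikdof → gobikdfovi, ninog → ningovi) delete the last vowel and add -ovi.
So kelol → kellovi.

kellovi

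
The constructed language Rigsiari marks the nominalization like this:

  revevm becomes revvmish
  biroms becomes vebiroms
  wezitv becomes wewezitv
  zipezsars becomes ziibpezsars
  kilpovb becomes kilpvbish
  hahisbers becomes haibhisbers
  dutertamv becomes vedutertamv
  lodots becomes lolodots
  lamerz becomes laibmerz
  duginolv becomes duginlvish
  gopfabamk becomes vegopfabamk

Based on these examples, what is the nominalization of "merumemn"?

vemerumemn

"merumemn" has second-to-last letter 'm'. The stems whose second-to-last letter is 'm' (dutertamv → vedutertamv, gopfabamk → vegopfabamk, biroms → vebiroms) add the prefix ve-.
The other patterns: stems whose second-to-last letter is 't' repeat the first consonant+vowel as a prefix; stems whose second-to-last letter is 'r' insert -ib- after the first vowel; stems whose second-to-last letter is 'l' or 'v' delete the last vowel and add -ish.
So merumemn → vemerumemn.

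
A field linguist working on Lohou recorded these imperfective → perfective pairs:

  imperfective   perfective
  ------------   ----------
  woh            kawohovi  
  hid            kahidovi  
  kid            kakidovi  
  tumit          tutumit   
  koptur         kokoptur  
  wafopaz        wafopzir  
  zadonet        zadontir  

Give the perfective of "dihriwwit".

"dihriwwit" has 3 vowels. The stems with 3 vowels (wafopaz → wafopzir, zadonet → zadontir) delete the last vowel and add -ir.
So dihriwwit → dihriwwtir.

dihriwwtir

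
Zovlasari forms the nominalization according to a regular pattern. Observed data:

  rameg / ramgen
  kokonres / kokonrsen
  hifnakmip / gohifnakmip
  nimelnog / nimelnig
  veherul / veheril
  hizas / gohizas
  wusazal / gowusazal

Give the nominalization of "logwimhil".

"logwimhil" has last vowel 'i'. The one such stem in the data (hifnakmip → gohifnakmip) adds the prefix go-, so the same rule applies.
So logwimhil → gologwimhil.

gologwimhil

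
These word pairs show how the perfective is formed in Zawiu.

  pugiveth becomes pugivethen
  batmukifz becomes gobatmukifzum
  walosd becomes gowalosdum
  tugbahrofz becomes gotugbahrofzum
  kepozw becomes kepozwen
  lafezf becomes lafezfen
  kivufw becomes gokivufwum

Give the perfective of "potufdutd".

kivufw and kepozw both end in -w yet inflect differently (gokivufwum, kepozwen), so the final letter is not what conditions the rule; the second-to-last letter is.
"potufdutd" has second-to-last letter 't'. The one such stem in the data (pugiveth → pugivethen) adds -en, so the same rule applies.
The other pattern: stems whose second-to-last letter is 'f' or 's' add go- … -um around the stem.
So potufdutd → potufdutden.

potufdutden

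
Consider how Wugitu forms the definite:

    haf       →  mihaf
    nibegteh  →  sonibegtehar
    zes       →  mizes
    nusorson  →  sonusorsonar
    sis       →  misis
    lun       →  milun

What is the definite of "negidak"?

"negidak" has 3 vowels. The stems with 3 vowels (nusorson → sonusorsonar, nibegteh → sonibegtehar) add so- … -ar around the stem.
The other pattern: stems with 1 vowel add the prefix mi-.
So negidak → sonegidakar.

sonegidakar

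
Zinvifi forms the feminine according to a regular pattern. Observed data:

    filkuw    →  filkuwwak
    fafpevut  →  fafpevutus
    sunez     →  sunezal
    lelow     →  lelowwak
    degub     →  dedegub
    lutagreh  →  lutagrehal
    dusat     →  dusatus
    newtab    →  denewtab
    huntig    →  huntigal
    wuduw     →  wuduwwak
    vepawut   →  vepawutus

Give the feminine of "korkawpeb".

degub and wuduw both have last vowel 'u' yet inflect differently (dedegub, wuduwwak), so the last vowel is not what conditions the rule; the final letter is.
"korkawpeb" ends in -b. The stems ending in -b (degub → dedegub, newtab → denewtab) add the prefix de-.
So korkawpeb → dekorkawpeb.

dekorkawpeb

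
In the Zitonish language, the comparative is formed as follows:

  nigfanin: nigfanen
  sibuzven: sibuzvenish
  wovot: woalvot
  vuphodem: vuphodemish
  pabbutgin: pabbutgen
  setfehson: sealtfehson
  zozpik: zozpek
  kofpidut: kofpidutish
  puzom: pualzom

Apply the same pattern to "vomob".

nigfanin and setfehson both end in -n yet inflect differently (nigfanen, sealtfehson), so the final letter is not what conditions the rule; the last vowel is.
"vomob" has last vowel 'o'. The stems whose last vowel is 'o' (wovot → woalvot, setfehson → sealtfehson, puzom → pualzom) insert -al- after the first vowel.
So vomob → voalmob.

voalmob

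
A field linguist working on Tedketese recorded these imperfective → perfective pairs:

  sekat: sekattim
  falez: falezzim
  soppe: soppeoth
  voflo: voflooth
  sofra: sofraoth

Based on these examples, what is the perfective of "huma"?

humaoth

"huma" ends in a vowel. The stems ending in a vowel (soppe → soppeoth, voflo → voflooth, sofra → sofraoth) add -oth.
So huma → humaoth.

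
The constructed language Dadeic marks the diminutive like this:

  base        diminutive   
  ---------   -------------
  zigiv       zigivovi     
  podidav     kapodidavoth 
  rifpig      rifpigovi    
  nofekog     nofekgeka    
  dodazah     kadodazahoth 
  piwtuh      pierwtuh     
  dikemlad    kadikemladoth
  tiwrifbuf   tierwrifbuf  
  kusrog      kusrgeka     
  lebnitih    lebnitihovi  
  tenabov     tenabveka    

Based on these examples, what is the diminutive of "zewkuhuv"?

zeerwkuhuv

"zewkuhuv" has last vowel 'u'. The stems whose last vowel is 'u' (tiwrifbuf → tierwrifbuf, piwtuh → pierwtuh) insert -er- after the first vowel.
The other patterns: stems whose last vowel is 'i' add -ovi; stems whose last vowel is 'a' add ka- … -oth around the stem; stems whose last vowel is 'o' delete the last vowel and add -eka.
So zewkuhuv → zeerwkuhuv.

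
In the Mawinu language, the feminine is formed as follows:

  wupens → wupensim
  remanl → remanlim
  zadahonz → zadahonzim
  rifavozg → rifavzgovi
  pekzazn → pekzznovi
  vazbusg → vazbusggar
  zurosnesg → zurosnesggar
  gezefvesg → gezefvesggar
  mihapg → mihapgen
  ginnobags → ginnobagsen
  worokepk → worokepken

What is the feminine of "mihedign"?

mihedignen

rifavozg and vazbusg both end in -g yet inflect differently (rifavzgovi, vazbusggar), so the final letter is not what conditions the rule; the second-to-last letter is.
"mihedign" has second-to-last letter 'g'. The one such stem in the data (ginnobags → ginnobagsen) adds -en, so the same rule applies.
So mihedign → mihedignen.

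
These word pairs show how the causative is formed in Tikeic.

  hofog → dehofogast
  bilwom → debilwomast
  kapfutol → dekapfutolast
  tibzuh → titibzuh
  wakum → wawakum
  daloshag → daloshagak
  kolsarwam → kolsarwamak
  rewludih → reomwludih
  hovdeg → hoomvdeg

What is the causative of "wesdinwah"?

wesdinwahak

bilwom and wakum both end in -m yet inflect differently (debilwomast, wawakum), so the final letter is not what conditions the rule; the last vowel is.
"wesdinwah" has last vowel 'a'. The stems whose last vowel is 'a' (daloshag → daloshagak, kolsarwam → kolsarwamak) add -ak.
The other patterns: stems whose last vowel is 'o' add de- … -ast around the stem; stems whose last vowel is 'u' repeat the first consonant+vowel as a prefix; stems whose last vowel is 'e' or 'i' insert -om- after the first vowel.
So wesdinwah → wesdinwahak.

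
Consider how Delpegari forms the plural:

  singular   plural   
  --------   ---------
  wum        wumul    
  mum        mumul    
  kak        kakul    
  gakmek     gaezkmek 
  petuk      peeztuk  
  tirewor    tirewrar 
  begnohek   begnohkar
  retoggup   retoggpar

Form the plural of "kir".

kak and gakmek both end in -k yet inflect differently (kakul, gaezkmek), so the final letter is not what conditions the rule; the number of vowels is.
"kir" has 1 vowel. The stems with 1 vowel (wum → wumul, mum → mumul, kak → kakul) add -ul.
The other patterns: stems with 2 vowels insert -ez- after the first vowel; stems with 3 vowels delete the last vowel and add -ar.
So kir → kirul.

kirul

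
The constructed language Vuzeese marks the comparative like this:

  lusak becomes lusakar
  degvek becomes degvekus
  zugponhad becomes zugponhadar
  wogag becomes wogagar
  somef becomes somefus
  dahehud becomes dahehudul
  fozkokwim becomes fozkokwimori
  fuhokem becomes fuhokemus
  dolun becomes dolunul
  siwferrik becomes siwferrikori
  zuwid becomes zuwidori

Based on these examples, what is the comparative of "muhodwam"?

fozkokwim and fuhokem both end in -m yet inflect differently (fozkokwimori, fuhokemus), so the final letter is not what conditions the rule; the last vowel is.
"muhodwam" has last vowel 'a'. The stems whose last vowel is 'a' (wogag → wogagar, lusak → lusakar, zugponhad → zugponhadar) add -ar.
So muhodwam → muhodwamar.

muhodwamar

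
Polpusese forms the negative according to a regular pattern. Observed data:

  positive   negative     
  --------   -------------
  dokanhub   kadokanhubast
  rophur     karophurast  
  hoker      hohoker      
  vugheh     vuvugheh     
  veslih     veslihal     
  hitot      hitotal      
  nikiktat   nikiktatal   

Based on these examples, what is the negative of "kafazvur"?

rophur and hoker both end in -r yet inflect differently (karophurast, hohoker), so the final letter is not what conditions the rule; the last vowel is.
"kafazvur" has last vowel 'u'. The stems whose last vowel is 'u' (dokanhub → kadokanhubast, rophur → karophurast) add ka- … -ast around the stem.
So kafazvur → kakafazvurast.

kakafazvurast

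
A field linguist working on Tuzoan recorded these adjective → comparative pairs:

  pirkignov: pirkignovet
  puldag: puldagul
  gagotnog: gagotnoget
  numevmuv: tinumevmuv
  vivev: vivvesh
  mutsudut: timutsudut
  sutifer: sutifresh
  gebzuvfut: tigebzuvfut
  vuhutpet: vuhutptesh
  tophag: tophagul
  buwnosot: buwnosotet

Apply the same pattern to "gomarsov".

vuhutpet and buwnosot both end in -t yet inflect differently (vuhutptesh, buwnosotet), so the final letter is not what conditions the rule; the last vowel is.
"gomarsov" has last vowel 'o'. The stems whose last vowel is 'o' (buwnosot → buwnosotet, gagotnog → gagotnoget, pirkignov → pirkignovet) add -et.
The other patterns: stems whose last vowel is 'e' delete the last vowel and add -esh; stems whose last vowel is 'u' add the prefix ti-; stems whose last vowel is 'a' add -ul.
So gomarsov → gomarsovet.

gomarsovet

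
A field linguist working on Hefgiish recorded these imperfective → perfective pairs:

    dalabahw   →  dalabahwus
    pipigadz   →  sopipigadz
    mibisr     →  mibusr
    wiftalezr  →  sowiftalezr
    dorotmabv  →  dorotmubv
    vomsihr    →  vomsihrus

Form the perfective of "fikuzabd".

fikuzubd

"fikuzabd" has second-to-last letter 'b'. The one such stem in the data (dorotmabv → dorotmubv) changes the last vowel to 'u' (as does mibisr), so the same rule applies.
So fikuzabd → fikuzubd.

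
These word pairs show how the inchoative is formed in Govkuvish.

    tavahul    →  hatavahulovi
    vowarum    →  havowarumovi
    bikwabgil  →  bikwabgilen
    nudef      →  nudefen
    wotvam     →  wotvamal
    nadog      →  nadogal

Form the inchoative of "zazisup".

tavahul and bikwabgil both end in -l yet inflect differently (hatavahulovi, bikwabgilen), so the final letter is not what conditions the rule; the last vowel is.
"zazisup" has last vowel 'u'. The stems whose last vowel is 'u' (tavahul → hatavahulovi, vowarum → havowarumovi) add ha- … -ovi around the stem.
The other patterns: stems whose last vowel is 'e' or 'i' add -en; stems whose last vowel is 'a' or 'o' add -al.
So zazisup → hazazisupovi.

hazazisupovi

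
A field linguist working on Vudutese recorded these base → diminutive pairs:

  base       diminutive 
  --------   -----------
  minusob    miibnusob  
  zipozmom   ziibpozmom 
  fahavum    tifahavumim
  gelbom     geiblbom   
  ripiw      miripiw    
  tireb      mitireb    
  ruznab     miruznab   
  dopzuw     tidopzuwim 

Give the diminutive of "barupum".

"barupum" has last vowel 'u'. The stems whose last vowel is 'u' (fahavum → tifahavumim, dopzuw → tidopzuwim) add ti- … -im around the stem.
So barupum → tibarupumim.

tibarupumim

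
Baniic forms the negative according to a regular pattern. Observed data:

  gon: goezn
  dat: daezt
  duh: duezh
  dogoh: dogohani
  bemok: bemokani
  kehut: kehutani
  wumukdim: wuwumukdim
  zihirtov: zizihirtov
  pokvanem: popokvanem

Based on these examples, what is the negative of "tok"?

"tok" has 1 vowel. The stems with 1 vowel (gon → goezn, dat → daezt, duh → duezh) insert -ez- after the first vowel.
The other patterns: stems with 2 vowels add -ani; stems with 3 vowels repeat the first consonant+vowel as a prefix.
So tok → toezk.

toezk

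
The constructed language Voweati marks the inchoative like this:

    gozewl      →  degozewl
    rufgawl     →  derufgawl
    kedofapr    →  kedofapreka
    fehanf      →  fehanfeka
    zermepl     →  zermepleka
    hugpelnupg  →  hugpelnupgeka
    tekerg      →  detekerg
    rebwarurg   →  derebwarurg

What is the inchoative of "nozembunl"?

hugpelnupg and rebwarurg both end in -g yet inflect differently (hugpelnupgeka, derebwarurg), so the final letter is not what conditions the rule; the second-to-last letter is.
"nozembunl" has second-to-last letter 'n'. The one such stem in the data (fehanf → fehanfeka) adds -eka, so the same rule applies.
The other pattern: stems whose second-to-last letter is 'r' or 'w' add the prefix de-.
So nozembunl → nozembunleka.

nozembunleka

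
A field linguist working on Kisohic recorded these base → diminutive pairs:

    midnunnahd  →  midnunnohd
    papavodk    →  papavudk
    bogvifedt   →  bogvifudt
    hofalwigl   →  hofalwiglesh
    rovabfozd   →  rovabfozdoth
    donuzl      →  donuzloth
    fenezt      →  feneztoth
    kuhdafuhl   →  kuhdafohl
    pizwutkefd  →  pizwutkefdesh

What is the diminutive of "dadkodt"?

pizwutkefd and rovabfozd both end in -d yet inflect differently (pizwutkefdesh, rovabfozdoth), so the final letter is not what conditions the rule; the second-to-last letter is.
"dadkodt" has second-to-last letter 'd'. The stems whose second-to-last letter is 'd' (bogvifedt → bogvifudt, papavodk → papavudk) change the last vowel to 'u'.
The other patterns: stems whose second-to-last letter is 'f' or 'g' add -esh; stems whose second-to-last letter is 'z' add -oth; stems whose second-to-last letter is 'h' change the last vowel to 'o'.
So dadkodt → dadkudt.

dadkudt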